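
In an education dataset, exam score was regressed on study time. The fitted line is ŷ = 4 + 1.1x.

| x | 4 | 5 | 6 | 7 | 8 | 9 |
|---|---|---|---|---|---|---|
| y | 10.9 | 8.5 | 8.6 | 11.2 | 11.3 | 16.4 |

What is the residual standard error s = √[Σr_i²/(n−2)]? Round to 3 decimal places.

x=4: ŷ = 4 + 1.1·4 = 8.4; r = 10.9 − 8.4 = 2.5
x=5: ŷ = 4 + 1.1·5 = 9.5; r = 8.5 − 9.5 = -1
x=6: ŷ = 4 + 1.1·6 = 10.6; r = 8.6 − 10.6 = -2
x=7: ŷ = 4 + 1.1·7 = 11.7; r = 11.2 − 11.7 = -0.5
x=8: ŷ = 4 + 1.1·8 = 12.8; r = 11.3 − 12.8 = -1.5
x=9: ŷ = 4 + 1.1·9 = 13.9; r = 16.4 − 13.9 = 2.5
SSE = 6.25 + 1 + 4 + 0.25 + 2.25 + 6.25 = 20
s = √(20/4) = √5 ≈ 2.236

s = 2.236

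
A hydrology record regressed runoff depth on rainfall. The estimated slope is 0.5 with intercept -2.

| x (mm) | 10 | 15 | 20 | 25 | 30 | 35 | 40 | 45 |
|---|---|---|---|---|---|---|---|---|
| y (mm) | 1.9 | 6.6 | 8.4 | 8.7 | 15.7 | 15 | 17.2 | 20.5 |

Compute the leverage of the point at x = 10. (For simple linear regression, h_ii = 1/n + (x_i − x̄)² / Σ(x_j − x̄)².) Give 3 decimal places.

h = 0.417

x̄ = (10 + 15 + 20 + 25 + 30 + 35 + 40 + 45)/8 = 27.5
Σ(x − x̄)² = 306.25 + 156.25 + 56.25 + 6.25 + 6.25 + 56.25 + 156.25 + 306.25 = 1050
h = 1/8 + (-17.5)²/1050 = 0.125 + 0.291667 = 0.417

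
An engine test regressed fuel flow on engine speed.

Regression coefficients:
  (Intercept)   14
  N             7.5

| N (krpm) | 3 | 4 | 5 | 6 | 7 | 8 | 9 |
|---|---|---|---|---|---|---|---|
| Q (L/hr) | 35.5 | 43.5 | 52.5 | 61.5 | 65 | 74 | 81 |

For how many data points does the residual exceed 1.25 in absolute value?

2

N=3: ŷ = 14 + 7.5·3 = 36.5; e = 35.5 − 36.5 = -1
N=4: ŷ = 14 + 7.5·4 = 44; e = 43.5 − 44 = -0.5
N=5: ŷ = 14 + 7.5·5 = 51.5; e = 52.5 − 51.5 = 1
N=6: ŷ = 14 + 7.5·6 = 59; e = 61.5 − 59 = 2.5
N=7: ŷ = 14 + 7.5·7 = 66.5; e = 65 − 66.5 = -1.5
N=8: ŷ = 14 + 7.5·8 = 74; e = 74 − 74 = 0
N=9: ŷ = 14 + 7.5·9 = 81.5; e = 81 − 81.5 = -0.5
|e| > 1.25: N=6 (|e|=2.5), N=7 (|e|=1.5) → 2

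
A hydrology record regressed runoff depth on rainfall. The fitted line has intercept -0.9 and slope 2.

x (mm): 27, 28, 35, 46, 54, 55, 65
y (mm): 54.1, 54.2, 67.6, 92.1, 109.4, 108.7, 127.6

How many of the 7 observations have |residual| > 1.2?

3

x=27: ŷ = -0.9 + 2·27 = 53.1; r = 54.1 − 53.1 = 1
x=28: ŷ = -0.9 + 2·28 = 55.1; r = 54.2 − 55.1 = -0.9
x=35: ŷ = -0.9 + 2·35 = 69.1; r = 67.6 − 69.1 = -1.5
x=46: ŷ = -0.9 + 2·46 = 91.1; r = 92.1 − 91.1 = 1
x=54: ŷ = -0.9 + 2·54 = 107.1; r = 109.4 − 107.1 = 2.3
x=55: ŷ = -0.9 + 2·55 = 109.1; r = 108.7 − 109.1 = -0.4
x=65: ŷ = -0.9 + 2·65 = 129.1; r = 127.6 − 129.1 = -1.5
|r| > 1.2: x=35 (|r|=1.5), x=54 (|r|=2.3), x=65 (|r|=1.5) → 3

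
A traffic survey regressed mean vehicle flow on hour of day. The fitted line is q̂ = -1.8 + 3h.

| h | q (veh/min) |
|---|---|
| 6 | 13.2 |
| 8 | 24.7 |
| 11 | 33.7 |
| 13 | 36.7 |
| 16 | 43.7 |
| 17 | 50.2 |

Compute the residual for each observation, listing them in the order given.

-3, 2.5, 2.5, -0.5, -2.5, 1

h=6: q̂ = -1.8 + 3·6 = 16.2; r = 13.2 − 16.2 = -3
h=8: q̂ = -1.8 + 3·8 = 22.2; r = 24.7 − 22.2 = 2.5
h=11: q̂ = -1.8 + 3·11 = 31.2; r = 33.7 − 31.2 = 2.5
h=13: q̂ = -1.8 + 3·13 = 37.2; r = 36.7 − 37.2 = -0.5
h=16: q̂ = -1.8 + 3·16 = 46.2; r = 43.7 − 46.2 = -2.5
h=17: q̂ = -1.8 + 3·17 = 49.2; r = 50.2 − 49.2 = 1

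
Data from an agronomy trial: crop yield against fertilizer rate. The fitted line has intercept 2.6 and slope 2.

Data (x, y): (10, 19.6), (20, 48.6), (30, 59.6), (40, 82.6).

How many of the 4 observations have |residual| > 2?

3

x=10: ŷ = 2.6 + 2·10 = 22.6; e = 19.6 − 22.6 = -3
x=20: ŷ = 2.6 + 2·20 = 42.6; e = 48.6 − 42.6 = 6
x=30: ŷ = 2.6 + 2·30 = 62.6; e = 59.6 − 62.6 = -3
x=40: ŷ = 2.6 + 2·40 = 82.6; e = 82.6 − 82.6 = 0
|e| > 2: x=10 (|e|=3), x=20 (|e|=6), x=30 (|e|=3) → 3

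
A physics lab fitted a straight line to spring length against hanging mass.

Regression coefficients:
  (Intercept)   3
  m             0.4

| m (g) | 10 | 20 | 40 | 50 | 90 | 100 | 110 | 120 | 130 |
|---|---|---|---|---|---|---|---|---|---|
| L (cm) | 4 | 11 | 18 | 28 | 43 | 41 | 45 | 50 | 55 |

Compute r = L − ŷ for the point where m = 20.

r = 0

ŷ = 3 + 0.4·20 = 11
r = 11 − 11 = 0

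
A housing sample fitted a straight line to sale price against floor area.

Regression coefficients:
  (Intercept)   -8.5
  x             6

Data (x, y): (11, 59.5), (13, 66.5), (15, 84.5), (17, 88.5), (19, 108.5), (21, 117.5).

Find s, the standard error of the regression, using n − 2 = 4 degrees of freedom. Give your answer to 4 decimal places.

x=11: ŷ = -8.5 + 6·11 = 57.5; r = 59.5 − 57.5 = 2
x=13: ŷ = -8.5 + 6·13 = 69.5; r = 66.5 − 69.5 = -3
x=15: ŷ = -8.5 + 6·15 = 81.5; r = 84.5 − 81.5 = 3
x=17: ŷ = -8.5 + 6·17 = 93.5; r = 88.5 − 93.5 = -5
x=19: ŷ = -8.5 + 6·19 = 105.5; r = 108.5 − 105.5 = 3
x=21: ŷ = -8.5 + 6·21 = 117.5; r = 117.5 − 117.5 = 0
SSE = 4 + 9 + 9 + 25 + 9 + 0 = 56
s = √(56/4) = √14 ≈ 3.7417

s = 3.7417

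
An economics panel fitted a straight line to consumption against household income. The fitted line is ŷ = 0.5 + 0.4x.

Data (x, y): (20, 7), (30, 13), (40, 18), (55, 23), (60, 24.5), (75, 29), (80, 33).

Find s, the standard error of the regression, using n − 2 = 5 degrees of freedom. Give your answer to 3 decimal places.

s = 1.225

x=20: ŷ = 0.5 + 0.4·20 = 8.5; r = 7 − 8.5 = -1.5
x=30: ŷ = 0.5 + 0.4·30 = 12.5; r = 13 − 12.5 = 0.5
x=40: ŷ = 0.5 + 0.4·40 = 16.5; r = 18 − 16.5 = 1.5
x=55: ŷ = 0.5 + 0.4·55 = 22.5; r = 23 − 22.5 = 0.5
x=60: ŷ = 0.5 + 0.4·60 = 24.5; r = 24.5 − 24.5 = 0
x=75: ŷ = 0.5 + 0.4·75 = 30.5; r = 29 − 30.5 = -1.5
x=80: ŷ = 0.5 + 0.4·80 = 32.5; r = 33 − 32.5 = 0.5
SSE = 2.25 + 0.25 + 2.25 + 0.25 + 0 + 2.25 + 0.25 = 7.5
s = √(7.5/5) = √1.5 ≈ 1.225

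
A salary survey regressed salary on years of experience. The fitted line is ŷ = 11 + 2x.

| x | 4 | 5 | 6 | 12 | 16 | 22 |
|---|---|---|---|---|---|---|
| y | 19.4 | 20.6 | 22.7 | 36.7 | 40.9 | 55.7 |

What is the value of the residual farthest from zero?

x=4: ŷ = 11 + 2·4 = 19; r = 19.4 − 19 = 0.4
x=5: ŷ = 11 + 2·5 = 21; r = 20.6 − 21 = -0.4
x=6: ŷ = 11 + 2·6 = 23; r = 22.7 − 23 = -0.3
x=12: ŷ = 11 + 2·12 = 35; r = 36.7 − 35 = 1.7
x=16: ŷ = 11 + 2·16 = 43; r = 40.9 − 43 = -2.1
x=22: ŷ = 11 + 2·22 = 55; r = 55.7 − 55 = 0.7
Largest |r| is 2.1 at x = 16, residual -2.1.

r = -2.1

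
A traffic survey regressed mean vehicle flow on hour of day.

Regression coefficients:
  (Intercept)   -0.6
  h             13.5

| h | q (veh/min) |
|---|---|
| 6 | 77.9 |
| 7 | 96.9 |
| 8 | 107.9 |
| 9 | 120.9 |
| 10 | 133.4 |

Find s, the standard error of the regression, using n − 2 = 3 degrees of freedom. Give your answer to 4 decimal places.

s = 2.3452

h=6: q̂ = -0.6 + 13.5·6 = 80.4; r = 77.9 − 80.4 = -2.5
h=7: q̂ = -0.6 + 13.5·7 = 93.9; r = 96.9 − 93.9 = 3
h=8: q̂ = -0.6 + 13.5·8 = 107.4; r = 107.9 − 107.4 = 0.5
h=9: q̂ = -0.6 + 13.5·9 = 120.9; r = 120.9 − 120.9 = 0
h=10: q̂ = -0.6 + 13.5·10 = 134.4; r = 133.4 − 134.4 = -1
SSE = 6.25 + 9 + 0.25 + 0 + 1 = 16.5
s = √(16.5/3) = √5.5 ≈ 2.3452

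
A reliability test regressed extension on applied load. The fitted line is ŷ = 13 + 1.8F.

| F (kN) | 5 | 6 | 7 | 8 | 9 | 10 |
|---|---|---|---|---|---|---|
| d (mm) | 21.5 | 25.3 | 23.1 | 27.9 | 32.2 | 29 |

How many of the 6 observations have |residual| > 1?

F=5: ŷ = 13 + 1.8·5 = 22; e = 21.5 − 22 = -0.5
F=6: ŷ = 13 + 1.8·6 = 23.8; e = 25.3 − 23.8 = 1.5
F=7: ŷ = 13 + 1.8·7 = 25.6; e = 23.1 − 25.6 = -2.5
F=8: ŷ = 13 + 1.8·8 = 27.4; e = 27.9 − 27.4 = 0.5
F=9: ŷ = 13 + 1.8·9 = 29.2; e = 32.2 − 29.2 = 3
F=10: ŷ = 13 + 1.8·10 = 31; e = 29 − 31 = -2
|e| > 1: F=6 (|e|=1.5), F=7 (|e|=2.5), F=9 (|e|=3), F=10 (|e|=2) → 4

4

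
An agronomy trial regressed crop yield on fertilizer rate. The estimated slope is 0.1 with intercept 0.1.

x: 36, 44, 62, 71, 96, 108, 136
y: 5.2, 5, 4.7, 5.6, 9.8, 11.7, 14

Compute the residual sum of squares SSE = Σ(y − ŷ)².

x=36: ŷ = 0.1 + 0.1·36 = 3.7; r = 5.2 − 3.7 = 1.5
x=44: ŷ = 0.1 + 0.1·44 = 4.5; r = 5 − 4.5 = 0.5
x=62: ŷ = 0.1 + 0.1·62 = 6.3; r = 4.7 − 6.3 = -1.6
x=71: ŷ = 0.1 + 0.1·71 = 7.2; r = 5.6 − 7.2 = -1.6
x=96: ŷ = 0.1 + 0.1·96 = 9.7; r = 9.8 − 9.7 = 0.1
x=108: ŷ = 0.1 + 0.1·108 = 10.9; r = 11.7 − 10.9 = 0.8
x=136: ŷ = 0.1 + 0.1·136 = 13.7; r = 14 − 13.7 = 0.3
SSE = 2.25 + 0.25 + 2.56 + 2.56 + 0.01 + 0.64 + 0.09 = 8.36

SSE = 8.36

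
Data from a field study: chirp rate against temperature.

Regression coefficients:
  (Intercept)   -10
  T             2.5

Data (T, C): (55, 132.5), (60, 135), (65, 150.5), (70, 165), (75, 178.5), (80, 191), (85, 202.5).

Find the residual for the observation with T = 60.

e = -5

Ĉ = -10 + 2.5·60 = 140
e = 135 − 140 = -5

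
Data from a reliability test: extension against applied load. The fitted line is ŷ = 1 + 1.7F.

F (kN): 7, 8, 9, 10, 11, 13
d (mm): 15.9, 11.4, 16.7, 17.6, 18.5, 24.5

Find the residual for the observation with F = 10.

ŷ = 1 + 1.7·10 = 18
e = 17.6 − 18 = -0.4

e = -0.4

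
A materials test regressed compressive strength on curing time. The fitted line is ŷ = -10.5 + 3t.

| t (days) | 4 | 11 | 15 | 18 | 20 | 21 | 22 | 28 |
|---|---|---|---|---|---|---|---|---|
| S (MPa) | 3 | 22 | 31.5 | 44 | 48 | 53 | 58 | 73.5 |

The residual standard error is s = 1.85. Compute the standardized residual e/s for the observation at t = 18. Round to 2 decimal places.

0.27

ŷ = -10.5 + 3·18 = 43.5
e = 44 − 43.5 = 0.5
e/s = 0.5 / 1.85 = 0.27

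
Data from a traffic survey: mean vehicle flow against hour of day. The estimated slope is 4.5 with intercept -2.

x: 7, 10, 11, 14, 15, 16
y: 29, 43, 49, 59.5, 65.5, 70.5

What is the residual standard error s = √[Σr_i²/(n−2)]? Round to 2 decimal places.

x=7: ŷ = -2 + 4.5·7 = 29.5; r = 29 − 29.5 = -0.5
x=10: ŷ = -2 + 4.5·10 = 43; r = 43 − 43 = 0
x=11: ŷ = -2 + 4.5·11 = 47.5; r = 49 − 47.5 = 1.5
x=14: ŷ = -2 + 4.5·14 = 61; r = 59.5 − 61 = -1.5
x=15: ŷ = -2 + 4.5·15 = 65.5; r = 65.5 − 65.5 = 0
x=16: ŷ = -2 + 4.5·16 = 70; r = 70.5 − 70 = 0.5
SSE = 0.25 + 0 + 2.25 + 2.25 + 0 + 0.25 = 5
s = √(5/4) = √1.25 ≈ 1.12

s = 1.12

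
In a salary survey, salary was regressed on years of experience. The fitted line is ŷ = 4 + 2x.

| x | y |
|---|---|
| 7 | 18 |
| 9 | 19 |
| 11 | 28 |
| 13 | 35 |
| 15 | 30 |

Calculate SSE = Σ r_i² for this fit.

x=7: ŷ = 4 + 2·7 = 18; r = 18 − 18 = 0
x=9: ŷ = 4 + 2·9 = 22; r = 19 − 22 = -3
x=11: ŷ = 4 + 2·11 = 26; r = 28 − 26 = 2
x=13: ŷ = 4 + 2·13 = 30; r = 35 − 30 = 5
x=15: ŷ = 4 + 2·15 = 34; r = 30 − 34 = -4
SSE = 0 + 9 + 4 + 25 + 16 = 54

SSE = 54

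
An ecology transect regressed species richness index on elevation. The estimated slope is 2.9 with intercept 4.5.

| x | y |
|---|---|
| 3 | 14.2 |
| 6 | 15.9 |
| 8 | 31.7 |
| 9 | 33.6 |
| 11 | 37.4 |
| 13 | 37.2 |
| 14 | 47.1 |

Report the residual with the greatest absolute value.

x=3: ŷ = 4.5 + 2.9·3 = 13.2; e = 14.2 − 13.2 = 1
x=6: ŷ = 4.5 + 2.9·6 = 21.9; e = 15.9 − 21.9 = -6
x=8: ŷ = 4.5 + 2.9·8 = 27.7; e = 31.7 − 27.7 = 4
x=9: ŷ = 4.5 + 2.9·9 = 30.6; e = 33.6 − 30.6 = 3
x=11: ŷ = 4.5 + 2.9·11 = 36.4; e = 37.4 − 36.4 = 1
x=13: ŷ = 4.5 + 2.9·13 = 42.2; e = 37.2 − 42.2 = -5
x=14: ŷ = 4.5 + 2.9·14 = 45.1; e = 47.1 − 45.1 = 2
Largest |e| is 6 at x = 6, residual -6.

e = -6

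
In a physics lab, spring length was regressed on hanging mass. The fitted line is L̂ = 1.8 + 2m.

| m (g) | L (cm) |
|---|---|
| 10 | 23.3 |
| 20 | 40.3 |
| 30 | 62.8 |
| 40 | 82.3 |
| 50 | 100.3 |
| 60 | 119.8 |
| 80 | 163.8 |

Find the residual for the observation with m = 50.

r = -1.5

L̂ = 1.8 + 2·50 = 101.8
r = 100.3 − 101.8 = -1.5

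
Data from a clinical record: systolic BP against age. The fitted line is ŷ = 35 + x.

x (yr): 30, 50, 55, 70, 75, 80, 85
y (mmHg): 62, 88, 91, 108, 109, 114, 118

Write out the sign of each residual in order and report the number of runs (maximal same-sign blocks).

x=30: ŷ = 35 + 30 = 65; r = 62 − 65 = -3
x=50: ŷ = 35 + 50 = 85; r = 88 − 85 = 3
x=55: ŷ = 35 + 55 = 90; r = 91 − 90 = 1
x=70: ŷ = 35 + 70 = 105; r = 108 − 105 = 3
x=75: ŷ = 35 + 75 = 110; r = 109 − 110 = -1
x=80: ŷ = 35 + 80 = 115; r = 114 − 115 = -1
x=85: ŷ = 35 + 85 = 120; r = 118 − 120 = -2
Signs: − + + + − − −
Runs: −×1, +×3, −×3 → 3

3 runs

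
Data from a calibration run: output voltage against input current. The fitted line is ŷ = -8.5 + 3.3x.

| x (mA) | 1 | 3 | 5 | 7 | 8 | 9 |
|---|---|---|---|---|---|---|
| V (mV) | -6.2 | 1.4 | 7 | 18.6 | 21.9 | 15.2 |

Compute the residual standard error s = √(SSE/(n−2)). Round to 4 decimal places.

s = 4.1833

x=1: ŷ = -8.5 + 3.3·1 = -5.2; r = -6.2 − (-5.2) = -1
x=3: ŷ = -8.5 + 3.3·3 = 1.4; r = 1.4 − 1.4 = 0
x=5: ŷ = -8.5 + 3.3·5 = 8; r = 7 − 8 = -1
x=7: ŷ = -8.5 + 3.3·7 = 14.6; r = 18.6 − 14.6 = 4
x=8: ŷ = -8.5 + 3.3·8 = 17.9; r = 21.9 − 17.9 = 4
x=9: ŷ = -8.5 + 3.3·9 = 21.2; r = 15.2 − 21.2 = -6
SSE = 1 + 0 + 1 + 16 + 16 + 36 = 70
s = √(70/4) = √17.5 ≈ 4.1833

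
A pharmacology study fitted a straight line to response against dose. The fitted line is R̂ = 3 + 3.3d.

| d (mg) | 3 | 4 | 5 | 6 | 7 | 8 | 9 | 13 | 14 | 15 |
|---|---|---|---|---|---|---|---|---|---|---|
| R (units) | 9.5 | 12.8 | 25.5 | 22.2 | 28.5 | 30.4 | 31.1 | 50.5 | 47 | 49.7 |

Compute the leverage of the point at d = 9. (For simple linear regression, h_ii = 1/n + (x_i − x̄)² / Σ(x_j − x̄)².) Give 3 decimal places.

h = 0.102

d̄ = (3 + 4 + 5 + 6 + 7 + 8 + 9 + 13 + 14 + 15)/10 = 8.4
Σ(d − d̄)² = 29.16 + 19.36 + 11.56 + 5.76 + 1.96 + 0.16 + 0.36 + 21.16 + 31.36 + 43.56 = 164.4
h = 1/10 + (0.6)²/164.4 = 0.1 + 0.00218978 = 0.102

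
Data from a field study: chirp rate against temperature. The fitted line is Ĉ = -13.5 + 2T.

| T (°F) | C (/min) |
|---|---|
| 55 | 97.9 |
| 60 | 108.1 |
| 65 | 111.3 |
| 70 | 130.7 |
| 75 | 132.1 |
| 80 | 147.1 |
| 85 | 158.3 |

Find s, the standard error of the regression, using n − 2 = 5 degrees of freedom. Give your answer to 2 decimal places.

s = 3.80

T=55: Ĉ = -13.5 + 2·55 = 96.5; r = 97.9 − 96.5 = 1.4
T=60: Ĉ = -13.5 + 2·60 = 106.5; r = 108.1 − 106.5 = 1.6
T=65: Ĉ = -13.5 + 2·65 = 116.5; r = 111.3 − 116.5 = -5.2
T=70: Ĉ = -13.5 + 2·70 = 126.5; r = 130.7 − 126.5 = 4.2
T=75: Ĉ = -13.5 + 2·75 = 136.5; r = 132.1 − 136.5 = -4.4
T=80: Ĉ = -13.5 + 2·80 = 146.5; r = 147.1 − 146.5 = 0.6
T=85: Ĉ = -13.5 + 2·85 = 156.5; r = 158.3 − 156.5 = 1.8
SSE = 1.96 + 2.56 + 27.04 + 17.64 + 19.36 + 0.36 + 3.24 = 72.16
s = √(72.16/5) = √14.432 ≈ 3.80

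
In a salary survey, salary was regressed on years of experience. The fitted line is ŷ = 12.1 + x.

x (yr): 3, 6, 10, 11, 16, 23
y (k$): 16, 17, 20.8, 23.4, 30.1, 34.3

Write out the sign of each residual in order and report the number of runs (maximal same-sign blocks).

4 runs

x=3: ŷ = 12.1 + 3 = 15.1; e = 16 − 15.1 = 0.9
x=6: ŷ = 12.1 + 6 = 18.1; e = 17 − 18.1 = -1.1
x=10: ŷ = 12.1 + 10 = 22.1; e = 20.8 − 22.1 = -1.3
x=11: ŷ = 12.1 + 11 = 23.1; e = 23.4 − 23.1 = 0.3
x=16: ŷ = 12.1 + 16 = 28.1; e = 30.1 − 28.1 = 2
x=23: ŷ = 12.1 + 23 = 35.1; e = 34.3 − 35.1 = -0.8
Signs: + − − + + −
Runs: +×1, −×2, +×2, −×1 → 4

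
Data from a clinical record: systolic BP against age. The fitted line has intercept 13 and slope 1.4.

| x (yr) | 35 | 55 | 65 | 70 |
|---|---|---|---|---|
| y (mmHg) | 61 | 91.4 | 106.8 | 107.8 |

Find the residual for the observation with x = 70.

r = -3.2

ŷ = 13 + 1.4·70 = 111
r = 107.8 − 111 = -3.2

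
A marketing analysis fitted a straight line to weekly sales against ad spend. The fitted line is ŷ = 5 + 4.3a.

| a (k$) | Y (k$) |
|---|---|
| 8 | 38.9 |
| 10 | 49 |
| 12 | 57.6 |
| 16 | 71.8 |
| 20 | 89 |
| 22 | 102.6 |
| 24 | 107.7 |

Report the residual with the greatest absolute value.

r = 3

a=8: ŷ = 5 + 4.3·8 = 39.4; r = 38.9 − 39.4 = -0.5
a=10: ŷ = 5 + 4.3·10 = 48; r = 49 − 48 = 1
a=12: ŷ = 5 + 4.3·12 = 56.6; r = 57.6 − 56.6 = 1
a=16: ŷ = 5 + 4.3·16 = 73.8; r = 71.8 − 73.8 = -2
a=20: ŷ = 5 + 4.3·20 = 91; r = 89 − 91 = -2
a=22: ŷ = 5 + 4.3·22 = 99.6; r = 102.6 − 99.6 = 3
a=24: ŷ = 5 + 4.3·24 = 108.2; r = 107.7 − 108.2 = -0.5
Largest |r| is 3 at a = 22, residual 3.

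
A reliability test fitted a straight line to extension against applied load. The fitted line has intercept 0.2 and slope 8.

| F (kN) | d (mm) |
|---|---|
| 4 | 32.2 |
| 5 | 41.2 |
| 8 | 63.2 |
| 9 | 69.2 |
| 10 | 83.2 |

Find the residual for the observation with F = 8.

ŷ = 0.2 + 8·8 = 64.2
r = 63.2 − 64.2 = -1

r = -1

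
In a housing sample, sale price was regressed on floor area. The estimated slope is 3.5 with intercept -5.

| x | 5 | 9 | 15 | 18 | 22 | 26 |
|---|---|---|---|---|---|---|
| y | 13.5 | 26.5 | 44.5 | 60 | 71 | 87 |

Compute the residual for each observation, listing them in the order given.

x=5: ŷ = -5 + 3.5·5 = 12.5; e = 13.5 − 12.5 = 1
x=9: ŷ = -5 + 3.5·9 = 26.5; e = 26.5 − 26.5 = 0
x=15: ŷ = -5 + 3.5·15 = 47.5; e = 44.5 − 47.5 = -3
x=18: ŷ = -5 + 3.5·18 = 58; e = 60 − 58 = 2
x=22: ŷ = -5 + 3.5·22 = 72; e = 71 − 72 = -1
x=26: ŷ = -5 + 3.5·26 = 86; e = 87 − 86 = 1

1, 0, -3, 2, -1, 1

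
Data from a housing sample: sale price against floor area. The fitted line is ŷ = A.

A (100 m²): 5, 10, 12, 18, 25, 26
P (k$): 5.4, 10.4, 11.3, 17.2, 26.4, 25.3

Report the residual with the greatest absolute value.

A=5: ŷ = 5 = 5; r = 5.4 − 5 = 0.4
A=10: ŷ = 10 = 10; r = 10.4 − 10 = 0.4
A=12: ŷ = 12 = 12; r = 11.3 − 12 = -0.7
A=18: ŷ = 18 = 18; r = 17.2 − 18 = -0.8
A=25: ŷ = 25 = 25; r = 26.4 − 25 = 1.4
A=26: ŷ = 26 = 26; r = 25.3 − 26 = -0.7
Largest |r| is 1.4 at A = 25, residual 1.4.

r = 1.4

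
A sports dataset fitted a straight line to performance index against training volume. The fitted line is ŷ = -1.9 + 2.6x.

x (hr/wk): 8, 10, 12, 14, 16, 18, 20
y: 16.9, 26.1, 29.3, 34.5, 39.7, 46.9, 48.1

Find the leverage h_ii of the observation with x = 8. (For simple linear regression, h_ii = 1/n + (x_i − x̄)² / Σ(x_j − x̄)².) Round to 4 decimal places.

h = 0.4643

x̄ = (8 + 10 + 12 + 14 + 16 + 18 + 20)/7 = 14
Σ(x − x̄)² = 36 + 16 + 4 + 0 + 4 + 16 + 36 = 112
h = 1/7 + (-6)²/112 = 0.142857 + 0.321429 = 0.4643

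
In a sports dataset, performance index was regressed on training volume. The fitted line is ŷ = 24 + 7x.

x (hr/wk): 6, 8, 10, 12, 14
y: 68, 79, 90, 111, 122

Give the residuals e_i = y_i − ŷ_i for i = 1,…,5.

x=6: ŷ = 24 + 7·6 = 66; e = 68 − 66 = 2
x=8: ŷ = 24 + 7·8 = 80; e = 79 − 80 = -1
x=10: ŷ = 24 + 7·10 = 94; e = 90 − 94 = -4
x=12: ŷ = 24 + 7·12 = 108; e = 111 − 108 = 3
x=14: ŷ = 24 + 7·14 = 122; e = 122 − 122 = 0

2, -1, -4, 3, 0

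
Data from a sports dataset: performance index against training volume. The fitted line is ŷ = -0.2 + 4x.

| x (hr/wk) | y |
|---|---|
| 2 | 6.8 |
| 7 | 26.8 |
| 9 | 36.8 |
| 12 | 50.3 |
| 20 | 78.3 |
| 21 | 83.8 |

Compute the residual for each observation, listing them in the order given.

-1, -1, 1, 2.5, -1.5, 0

x=2: ŷ = -0.2 + 4·2 = 7.8; r = 6.8 − 7.8 = -1
x=7: ŷ = -0.2 + 4·7 = 27.8; r = 26.8 − 27.8 = -1
x=9: ŷ = -0.2 + 4·9 = 35.8; r = 36.8 − 35.8 = 1
x=12: ŷ = -0.2 + 4·12 = 47.8; r = 50.3 − 47.8 = 2.5
x=20: ŷ = -0.2 + 4·20 = 79.8; r = 78.3 − 79.8 = -1.5
x=21: ŷ = -0.2 + 4·21 = 83.8; r = 83.8 − 83.8 = 0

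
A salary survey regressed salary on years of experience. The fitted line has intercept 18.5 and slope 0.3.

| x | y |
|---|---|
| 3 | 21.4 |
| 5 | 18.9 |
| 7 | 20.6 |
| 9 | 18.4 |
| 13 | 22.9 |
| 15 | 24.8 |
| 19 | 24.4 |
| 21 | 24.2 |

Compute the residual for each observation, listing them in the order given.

2, -1.1, 0, -2.8, 0.5, 1.8, 0.2, -0.6

x=3: ŷ = 18.5 + 0.3·3 = 19.4; r = 21.4 − 19.4 = 2
x=5: ŷ = 18.5 + 0.3·5 = 20; r = 18.9 − 20 = -1.1
x=7: ŷ = 18.5 + 0.3·7 = 20.6; r = 20.6 − 20.6 = 0
x=9: ŷ = 18.5 + 0.3·9 = 21.2; r = 18.4 − 21.2 = -2.8
x=13: ŷ = 18.5 + 0.3·13 = 22.4; r = 22.9 − 22.4 = 0.5
x=15: ŷ = 18.5 + 0.3·15 = 23; r = 24.8 − 23 = 1.8
x=19: ŷ = 18.5 + 0.3·19 = 24.2; r = 24.4 − 24.2 = 0.2
x=21: ŷ = 18.5 + 0.3·21 = 24.8; r = 24.2 − 24.8 = -0.6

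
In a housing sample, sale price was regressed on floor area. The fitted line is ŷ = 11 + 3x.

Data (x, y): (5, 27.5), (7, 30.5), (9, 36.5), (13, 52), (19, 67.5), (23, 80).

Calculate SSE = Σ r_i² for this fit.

x=5: ŷ = 11 + 3·5 = 26; r = 27.5 − 26 = 1.5
x=7: ŷ = 11 + 3·7 = 32; r = 30.5 − 32 = -1.5
x=9: ŷ = 11 + 3·9 = 38; r = 36.5 − 38 = -1.5
x=13: ŷ = 11 + 3·13 = 50; r = 52 − 50 = 2
x=19: ŷ = 11 + 3·19 = 68; r = 67.5 − 68 = -0.5
x=23: ŷ = 11 + 3·23 = 80; r = 80 − 80 = 0
SSE = 2.25 + 2.25 + 2.25 + 4 + 0.25 + 0 = 11

SSE = 11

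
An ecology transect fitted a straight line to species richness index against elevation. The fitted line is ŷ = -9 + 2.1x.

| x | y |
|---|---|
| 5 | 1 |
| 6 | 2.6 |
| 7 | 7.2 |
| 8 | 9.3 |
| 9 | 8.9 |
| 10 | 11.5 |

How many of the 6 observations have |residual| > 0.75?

x=5: ŷ = -9 + 2.1·5 = 1.5; e = 1 − 1.5 = -0.5
x=6: ŷ = -9 + 2.1·6 = 3.6; e = 2.6 − 3.6 = -1
x=7: ŷ = -9 + 2.1·7 = 5.7; e = 7.2 − 5.7 = 1.5
x=8: ŷ = -9 + 2.1·8 = 7.8; e = 9.3 − 7.8 = 1.5
x=9: ŷ = -9 + 2.1·9 = 9.9; e = 8.9 − 9.9 = -1
x=10: ŷ = -9 + 2.1·10 = 12; e = 11.5 − 12 = -0.5
|e| > 0.75: x=6 (|e|=1), x=7 (|e|=1.5), x=8 (|e|=1.5), x=9 (|e|=1) → 4

4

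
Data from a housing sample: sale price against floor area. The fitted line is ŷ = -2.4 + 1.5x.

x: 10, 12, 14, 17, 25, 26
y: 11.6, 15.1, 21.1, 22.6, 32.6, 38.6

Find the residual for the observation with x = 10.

e = -1

ŷ = -2.4 + 1.5·10 = 12.6
e = 11.6 − 12.6 = -1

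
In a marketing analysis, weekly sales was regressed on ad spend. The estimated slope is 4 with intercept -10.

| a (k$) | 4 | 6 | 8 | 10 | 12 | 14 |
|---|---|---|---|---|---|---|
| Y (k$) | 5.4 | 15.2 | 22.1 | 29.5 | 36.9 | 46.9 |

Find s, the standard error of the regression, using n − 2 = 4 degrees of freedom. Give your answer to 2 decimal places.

s = 1.01

a=4: Ŷ = -10 + 4·4 = 6; e = 5.4 − 6 = -0.6
a=6: Ŷ = -10 + 4·6 = 14; e = 15.2 − 14 = 1.2
a=8: Ŷ = -10 + 4·8 = 22; e = 22.1 − 22 = 0.1
a=10: Ŷ = -10 + 4·10 = 30; e = 29.5 − 30 = -0.5
a=12: Ŷ = -10 + 4·12 = 38; e = 36.9 − 38 = -1.1
a=14: Ŷ = -10 + 4·14 = 46; e = 46.9 − 46 = 0.9
SSE = 0.36 + 1.44 + 0.01 + 0.25 + 1.21 + 0.81 = 4.08
s = √(4.08/4) = √1.02 ≈ 1.01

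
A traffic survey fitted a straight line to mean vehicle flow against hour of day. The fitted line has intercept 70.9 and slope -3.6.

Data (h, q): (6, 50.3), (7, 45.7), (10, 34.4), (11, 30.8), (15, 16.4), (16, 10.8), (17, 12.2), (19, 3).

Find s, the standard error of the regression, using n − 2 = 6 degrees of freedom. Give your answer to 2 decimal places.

h=6: q̂ = 70.9 − 3.6·6 = 49.3; r = 50.3 − 49.3 = 1
h=7: q̂ = 70.9 − 3.6·7 = 45.7; r = 45.7 − 45.7 = 0
h=10: q̂ = 70.9 − 3.6·10 = 34.9; r = 34.4 − 34.9 = -0.5
h=11: q̂ = 70.9 − 3.6·11 = 31.3; r = 30.8 − 31.3 = -0.5
h=15: q̂ = 70.9 − 3.6·15 = 16.9; r = 16.4 − 16.9 = -0.5
h=16: q̂ = 70.9 − 3.6·16 = 13.3; r = 10.8 − 13.3 = -2.5
h=17: q̂ = 70.9 − 3.6·17 = 9.7; r = 12.2 − 9.7 = 2.5
h=19: q̂ = 70.9 − 3.6·19 = 2.5; r = 3 − 2.5 = 0.5
SSE = 1 + 0 + 0.25 + 0.25 + 0.25 + 6.25 + 6.25 + 0.25 = 14.5
s = √(14.5/6) = √2.41667 ≈ 1.55

s = 1.55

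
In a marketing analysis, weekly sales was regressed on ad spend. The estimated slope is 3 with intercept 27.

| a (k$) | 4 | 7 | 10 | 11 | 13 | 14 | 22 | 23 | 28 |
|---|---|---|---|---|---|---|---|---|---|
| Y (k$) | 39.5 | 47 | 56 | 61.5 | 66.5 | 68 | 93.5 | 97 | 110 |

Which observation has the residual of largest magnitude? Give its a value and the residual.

a=4: Ŷ = 27 + 3·4 = 39; r = 39.5 − 39 = 0.5
a=7: Ŷ = 27 + 3·7 = 48; r = 47 − 48 = -1
a=10: Ŷ = 27 + 3·10 = 57; r = 56 − 57 = -1
a=11: Ŷ = 27 + 3·11 = 60; r = 61.5 − 60 = 1.5
a=13: Ŷ = 27 + 3·13 = 66; r = 66.5 − 66 = 0.5
a=14: Ŷ = 27 + 3·14 = 69; r = 68 − 69 = -1
a=22: Ŷ = 27 + 3·22 = 93; r = 93.5 − 93 = 0.5
a=23: Ŷ = 27 + 3·23 = 96; r = 97 − 96 = 1
a=28: Ŷ = 27 + 3·28 = 111; r = 110 − 111 = -1
Largest |r| is 1.5 at a = 11, residual 1.5.

a = 11, r = 1.5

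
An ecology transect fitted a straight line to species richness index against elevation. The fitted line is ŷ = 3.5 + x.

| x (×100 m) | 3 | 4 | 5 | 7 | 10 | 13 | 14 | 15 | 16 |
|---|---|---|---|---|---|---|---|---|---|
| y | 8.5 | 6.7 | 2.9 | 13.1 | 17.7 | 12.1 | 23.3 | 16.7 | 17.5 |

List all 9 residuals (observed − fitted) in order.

2, -0.8, -5.6, 2.6, 4.2, -4.4, 5.8, -1.8, -2

x=3: ŷ = 3.5 + 3 = 6.5; e = 8.5 − 6.5 = 2
x=4: ŷ = 3.5 + 4 = 7.5; e = 6.7 − 7.5 = -0.8
x=5: ŷ = 3.5 + 5 = 8.5; e = 2.9 − 8.5 = -5.6
x=7: ŷ = 3.5 + 7 = 10.5; e = 13.1 − 10.5 = 2.6
x=10: ŷ = 3.5 + 10 = 13.5; e = 17.7 − 13.5 = 4.2
x=13: ŷ = 3.5 + 13 = 16.5; e = 12.1 − 16.5 = -4.4
x=14: ŷ = 3.5 + 14 = 17.5; e = 23.3 − 17.5 = 5.8
x=15: ŷ = 3.5 + 15 = 18.5; e = 16.7 − 18.5 = -1.8
x=16: ŷ = 3.5 + 16 = 19.5; e = 17.5 − 19.5 = -2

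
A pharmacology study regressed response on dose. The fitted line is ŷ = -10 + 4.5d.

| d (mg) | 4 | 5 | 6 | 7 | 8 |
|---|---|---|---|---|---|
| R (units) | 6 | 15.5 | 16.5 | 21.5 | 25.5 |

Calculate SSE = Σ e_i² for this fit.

SSE = 13.5

d=4: ŷ = -10 + 4.5·4 = 8; e = 6 − 8 = -2
d=5: ŷ = -10 + 4.5·5 = 12.5; e = 15.5 − 12.5 = 3
d=6: ŷ = -10 + 4.5·6 = 17; e = 16.5 − 17 = -0.5
d=7: ŷ = -10 + 4.5·7 = 21.5; e = 21.5 − 21.5 = 0
d=8: ŷ = -10 + 4.5·8 = 26; e = 25.5 − 26 = -0.5
SSE = 4 + 9 + 0.25 + 0 + 0.25 = 13.5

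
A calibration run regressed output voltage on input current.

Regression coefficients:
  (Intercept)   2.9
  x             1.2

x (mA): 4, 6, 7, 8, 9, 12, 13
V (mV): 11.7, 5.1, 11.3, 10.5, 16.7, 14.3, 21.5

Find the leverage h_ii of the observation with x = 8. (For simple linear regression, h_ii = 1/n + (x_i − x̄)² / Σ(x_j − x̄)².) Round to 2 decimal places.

h = 0.15

x̄ = (4 + 6 + 7 + 8 + 9 + 12 + 13)/7 = 8.42857
Σ(x − x̄)² = 19.6122 + 5.89796 + 2.04082 + 0.183673 + 0.326531 + 12.7551 + 20.898 = 61.7143
h = 1/7 + (-0.428571)²/61.7143 = 0.142857 + 0.00297619 = 0.15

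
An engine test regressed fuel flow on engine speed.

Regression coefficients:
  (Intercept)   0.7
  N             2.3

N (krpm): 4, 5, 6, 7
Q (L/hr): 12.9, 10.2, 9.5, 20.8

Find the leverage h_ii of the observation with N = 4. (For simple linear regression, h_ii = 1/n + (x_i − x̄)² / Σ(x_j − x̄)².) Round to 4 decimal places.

N̄ = (4 + 5 + 6 + 7)/4 = 5.5
Σ(N − N̄)² = 2.25 + 0.25 + 0.25 + 2.25 = 5
h = 1/4 + (-1.5)²/5 = 0.25 + 0.45 = 0.7000

h = 0.7000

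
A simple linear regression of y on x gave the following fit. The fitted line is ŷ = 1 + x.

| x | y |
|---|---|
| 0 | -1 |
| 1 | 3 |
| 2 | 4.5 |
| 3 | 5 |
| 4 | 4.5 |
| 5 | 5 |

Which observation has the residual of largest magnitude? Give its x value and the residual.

x=0: ŷ = 1 + 0 = 1; r = -1 − 1 = -2
x=1: ŷ = 1 + 1 = 2; r = 3 − 2 = 1
x=2: ŷ = 1 + 2 = 3; r = 4.5 − 3 = 1.5
x=3: ŷ = 1 + 3 = 4; r = 5 − 4 = 1
x=4: ŷ = 1 + 4 = 5; r = 4.5 − 5 = -0.5
x=5: ŷ = 1 + 5 = 6; r = 5 − 6 = -1
Largest |r| is 2 at x = 0, residual -2.

x = 0, r = -2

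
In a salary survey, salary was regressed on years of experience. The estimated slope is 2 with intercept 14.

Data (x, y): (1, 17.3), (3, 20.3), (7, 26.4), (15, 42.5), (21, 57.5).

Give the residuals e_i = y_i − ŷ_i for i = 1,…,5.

1.3, 0.3, -1.6, -1.5, 1.5

x=1: ŷ = 14 + 2·1 = 16; e = 17.3 − 16 = 1.3
x=3: ŷ = 14 + 2·3 = 20; e = 20.3 − 20 = 0.3
x=7: ŷ = 14 + 2·7 = 28; e = 26.4 − 28 = -1.6
x=15: ŷ = 14 + 2·15 = 44; e = 42.5 − 44 = -1.5
x=21: ŷ = 14 + 2·21 = 56; e = 57.5 − 56 = 1.5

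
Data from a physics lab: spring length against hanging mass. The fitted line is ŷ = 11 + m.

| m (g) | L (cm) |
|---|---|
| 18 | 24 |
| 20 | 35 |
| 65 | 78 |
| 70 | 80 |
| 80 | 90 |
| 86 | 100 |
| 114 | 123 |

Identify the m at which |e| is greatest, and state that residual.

m=18: ŷ = 11 + 18 = 29; e = 24 − 29 = -5
m=20: ŷ = 11 + 20 = 31; e = 35 − 31 = 4
m=65: ŷ = 11 + 65 = 76; e = 78 − 76 = 2
m=70: ŷ = 11 + 70 = 81; e = 80 − 81 = -1
m=80: ŷ = 11 + 80 = 91; e = 90 − 91 = -1
m=86: ŷ = 11 + 86 = 97; e = 100 − 97 = 3
m=114: ŷ = 11 + 114 = 125; e = 123 − 125 = -2
Largest |e| is 5 at m = 18, residual -5.

m = 18, e = -5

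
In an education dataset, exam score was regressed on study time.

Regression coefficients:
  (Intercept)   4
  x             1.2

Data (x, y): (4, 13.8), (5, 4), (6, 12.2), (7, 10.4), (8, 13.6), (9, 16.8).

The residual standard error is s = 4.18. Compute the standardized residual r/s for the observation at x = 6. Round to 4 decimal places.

ŷ = 4 + 1.2·6 = 11.2
r = 12.2 − 11.2 = 1
r/s = 1 / 4.18 = 0.2392

0.2392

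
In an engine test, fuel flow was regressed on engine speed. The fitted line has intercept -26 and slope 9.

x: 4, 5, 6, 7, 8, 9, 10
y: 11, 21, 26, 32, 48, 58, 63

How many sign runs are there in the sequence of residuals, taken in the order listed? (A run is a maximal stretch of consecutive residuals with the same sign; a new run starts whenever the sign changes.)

x=4: ŷ = -26 + 9·4 = 10; e = 11 − 10 = 1
x=5: ŷ = -26 + 9·5 = 19; e = 21 − 19 = 2
x=6: ŷ = -26 + 9·6 = 28; e = 26 − 28 = -2
x=7: ŷ = -26 + 9·7 = 37; e = 32 − 37 = -5
x=8: ŷ = -26 + 9·8 = 46; e = 48 − 46 = 2
x=9: ŷ = -26 + 9·9 = 55; e = 58 − 55 = 3
x=10: ŷ = -26 + 9·10 = 64; e = 63 − 64 = -1
Signs: + + − − + + −
Runs: +×2, −×2, +×2, −×1 → 4

4 runs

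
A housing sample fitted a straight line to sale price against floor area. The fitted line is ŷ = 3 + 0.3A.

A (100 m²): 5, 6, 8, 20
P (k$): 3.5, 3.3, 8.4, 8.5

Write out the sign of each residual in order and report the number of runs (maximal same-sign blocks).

3 runs

A=5: ŷ = 3 + 0.3·5 = 4.5; e = 3.5 − 4.5 = -1
A=6: ŷ = 3 + 0.3·6 = 4.8; e = 3.3 − 4.8 = -1.5
A=8: ŷ = 3 + 0.3·8 = 5.4; e = 8.4 − 5.4 = 3
A=20: ŷ = 3 + 0.3·20 = 9; e = 8.5 − 9 = -0.5
Signs: − − + −
Runs: −×2, +×1, −×1 → 3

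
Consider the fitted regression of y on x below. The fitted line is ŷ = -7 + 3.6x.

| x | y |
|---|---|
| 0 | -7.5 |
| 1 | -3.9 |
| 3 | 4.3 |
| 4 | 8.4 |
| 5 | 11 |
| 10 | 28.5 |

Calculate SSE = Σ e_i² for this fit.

x=0: ŷ = -7 + 3.6·0 = -7; e = -7.5 − (-7) = -0.5
x=1: ŷ = -7 + 3.6·1 = -3.4; e = -3.9 − (-3.4) = -0.5
x=3: ŷ = -7 + 3.6·3 = 3.8; e = 4.3 − 3.8 = 0.5
x=4: ŷ = -7 + 3.6·4 = 7.4; e = 8.4 − 7.4 = 1
x=5: ŷ = -7 + 3.6·5 = 11; e = 11 − 11 = 0
x=10: ŷ = -7 + 3.6·10 = 29; e = 28.5 − 29 = -0.5
SSE = 0.25 + 0.25 + 0.25 + 1 + 0 + 0.25 = 2

SSE = 2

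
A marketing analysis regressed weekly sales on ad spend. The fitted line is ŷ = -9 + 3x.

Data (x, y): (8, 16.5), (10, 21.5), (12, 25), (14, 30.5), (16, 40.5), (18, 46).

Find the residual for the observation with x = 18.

ŷ = -9 + 3·18 = 45
e = 46 − 45 = 1

e = 1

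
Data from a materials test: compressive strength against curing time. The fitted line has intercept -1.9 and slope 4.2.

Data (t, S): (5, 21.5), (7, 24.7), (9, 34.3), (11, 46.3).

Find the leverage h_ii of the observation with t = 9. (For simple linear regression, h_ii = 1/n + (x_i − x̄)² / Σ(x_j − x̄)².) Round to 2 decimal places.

t̄ = (5 + 7 + 9 + 11)/4 = 8
Σ(t − t̄)² = 9 + 1 + 1 + 9 = 20
h = 1/4 + (1)²/20 = 0.25 + 0.05 = 0.30

h = 0.30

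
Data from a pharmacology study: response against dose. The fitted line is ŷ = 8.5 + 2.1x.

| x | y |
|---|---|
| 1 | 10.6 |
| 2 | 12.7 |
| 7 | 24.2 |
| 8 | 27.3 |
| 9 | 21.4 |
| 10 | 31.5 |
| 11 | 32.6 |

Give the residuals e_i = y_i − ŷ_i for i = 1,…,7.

0, 0, 1, 2, -6, 2, 1

x=1: ŷ = 8.5 + 2.1·1 = 10.6; e = 10.6 − 10.6 = 0
x=2: ŷ = 8.5 + 2.1·2 = 12.7; e = 12.7 − 12.7 = 0
x=7: ŷ = 8.5 + 2.1·7 = 23.2; e = 24.2 − 23.2 = 1
x=8: ŷ = 8.5 + 2.1·8 = 25.3; e = 27.3 − 25.3 = 2
x=9: ŷ = 8.5 + 2.1·9 = 27.4; e = 21.4 − 27.4 = -6
x=10: ŷ = 8.5 + 2.1·10 = 29.5; e = 31.5 − 29.5 = 2
x=11: ŷ = 8.5 + 2.1·11 = 31.6; e = 32.6 − 31.6 = 1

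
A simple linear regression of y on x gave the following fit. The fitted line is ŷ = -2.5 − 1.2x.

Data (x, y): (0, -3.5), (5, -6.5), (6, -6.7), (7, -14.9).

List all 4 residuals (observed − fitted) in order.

x=0: ŷ = -2.5 − 1.2·0 = -2.5; r = -3.5 − (-2.5) = -1
x=5: ŷ = -2.5 − 1.2·5 = -8.5; r = -6.5 − (-8.5) = 2
x=6: ŷ = -2.5 − 1.2·6 = -9.7; r = -6.7 − (-9.7) = 3
x=7: ŷ = -2.5 − 1.2·7 = -10.9; r = -14.9 − (-10.9) = -4

-1, 2, 3, -4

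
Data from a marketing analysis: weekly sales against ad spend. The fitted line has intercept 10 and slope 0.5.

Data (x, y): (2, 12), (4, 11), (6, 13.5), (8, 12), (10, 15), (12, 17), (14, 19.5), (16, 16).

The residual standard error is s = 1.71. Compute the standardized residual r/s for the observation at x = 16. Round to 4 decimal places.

-1.1696

ŷ = 10 + 0.5·16 = 18
r = 16 − 18 = -2
r/s = -2 / 1.71 = -1.1696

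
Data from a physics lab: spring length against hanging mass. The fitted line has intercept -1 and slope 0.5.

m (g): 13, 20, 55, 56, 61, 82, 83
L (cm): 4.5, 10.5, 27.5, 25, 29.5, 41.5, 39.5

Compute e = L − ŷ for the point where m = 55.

ŷ = -1 + 0.5·55 = 26.5
e = 27.5 − 26.5 = 1

e = 1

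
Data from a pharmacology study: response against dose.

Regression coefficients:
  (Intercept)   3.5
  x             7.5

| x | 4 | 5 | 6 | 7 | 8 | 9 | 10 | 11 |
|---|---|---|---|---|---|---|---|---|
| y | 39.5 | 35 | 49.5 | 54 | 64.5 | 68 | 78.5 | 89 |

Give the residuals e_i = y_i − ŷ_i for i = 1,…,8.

6, -6, 1, -2, 1, -3, 0, 3

x=4: ŷ = 3.5 + 7.5·4 = 33.5; e = 39.5 − 33.5 = 6
x=5: ŷ = 3.5 + 7.5·5 = 41; e = 35 − 41 = -6
x=6: ŷ = 3.5 + 7.5·6 = 48.5; e = 49.5 − 48.5 = 1
x=7: ŷ = 3.5 + 7.5·7 = 56; e = 54 − 56 = -2
x=8: ŷ = 3.5 + 7.5·8 = 63.5; e = 64.5 − 63.5 = 1
x=9: ŷ = 3.5 + 7.5·9 = 71; e = 68 − 71 = -3
x=10: ŷ = 3.5 + 7.5·10 = 78.5; e = 78.5 − 78.5 = 0
x=11: ŷ = 3.5 + 7.5·11 = 86; e = 89 − 86 = 3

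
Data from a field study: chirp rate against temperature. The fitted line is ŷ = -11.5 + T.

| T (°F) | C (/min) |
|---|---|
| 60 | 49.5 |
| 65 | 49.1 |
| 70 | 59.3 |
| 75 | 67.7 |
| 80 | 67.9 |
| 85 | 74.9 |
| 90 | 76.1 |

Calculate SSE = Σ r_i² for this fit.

SSE = 46.72

T=60: ŷ = -11.5 + 60 = 48.5; r = 49.5 − 48.5 = 1
T=65: ŷ = -11.5 + 65 = 53.5; r = 49.1 − 53.5 = -4.4
T=70: ŷ = -11.5 + 70 = 58.5; r = 59.3 − 58.5 = 0.8
T=75: ŷ = -11.5 + 75 = 63.5; r = 67.7 − 63.5 = 4.2
T=80: ŷ = -11.5 + 80 = 68.5; r = 67.9 − 68.5 = -0.6
T=85: ŷ = -11.5 + 85 = 73.5; r = 74.9 − 73.5 = 1.4
T=90: ŷ = -11.5 + 90 = 78.5; r = 76.1 − 78.5 = -2.4
SSE = 1 + 19.36 + 0.64 + 17.64 + 0.36 + 1.96 + 5.76 = 46.72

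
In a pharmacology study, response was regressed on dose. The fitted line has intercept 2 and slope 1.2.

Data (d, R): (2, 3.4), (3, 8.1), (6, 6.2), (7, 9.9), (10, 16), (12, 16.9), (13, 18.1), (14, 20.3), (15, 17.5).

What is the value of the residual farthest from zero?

d=2: ŷ = 2 + 1.2·2 = 4.4; e = 3.4 − 4.4 = -1
d=3: ŷ = 2 + 1.2·3 = 5.6; e = 8.1 − 5.6 = 2.5
d=6: ŷ = 2 + 1.2·6 = 9.2; e = 6.2 − 9.2 = -3
d=7: ŷ = 2 + 1.2·7 = 10.4; e = 9.9 − 10.4 = -0.5
d=10: ŷ = 2 + 1.2·10 = 14; e = 16 − 14 = 2
d=12: ŷ = 2 + 1.2·12 = 16.4; e = 16.9 − 16.4 = 0.5
d=13: ŷ = 2 + 1.2·13 = 17.6; e = 18.1 − 17.6 = 0.5
d=14: ŷ = 2 + 1.2·14 = 18.8; e = 20.3 − 18.8 = 1.5
d=15: ŷ = 2 + 1.2·15 = 20; e = 17.5 − 20 = -2.5
Largest |e| is 3 at d = 6, residual -3.

e = -3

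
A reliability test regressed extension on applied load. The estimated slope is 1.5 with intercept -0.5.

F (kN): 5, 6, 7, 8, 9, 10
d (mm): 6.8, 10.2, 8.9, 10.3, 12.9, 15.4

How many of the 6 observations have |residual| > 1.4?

1

F=5: ŷ = -0.5 + 1.5·5 = 7; r = 6.8 − 7 = -0.2
F=6: ŷ = -0.5 + 1.5·6 = 8.5; r = 10.2 − 8.5 = 1.7
F=7: ŷ = -0.5 + 1.5·7 = 10; r = 8.9 − 10 = -1.1
F=8: ŷ = -0.5 + 1.5·8 = 11.5; r = 10.3 − 11.5 = -1.2
F=9: ŷ = -0.5 + 1.5·9 = 13; r = 12.9 − 13 = -0.1
F=10: ŷ = -0.5 + 1.5·10 = 14.5; r = 15.4 − 14.5 = 0.9
|r| > 1.4: F=6 (|r|=1.7) → 1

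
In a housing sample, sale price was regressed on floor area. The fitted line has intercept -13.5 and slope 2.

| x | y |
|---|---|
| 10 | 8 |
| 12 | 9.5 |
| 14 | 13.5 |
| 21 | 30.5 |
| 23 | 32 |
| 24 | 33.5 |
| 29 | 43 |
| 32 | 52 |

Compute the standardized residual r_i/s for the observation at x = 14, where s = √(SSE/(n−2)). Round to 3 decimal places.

-0.655

x=10: ŷ = -13.5 + 2·10 = 6.5; r = 8 − 6.5 = 1.5
x=12: ŷ = -13.5 + 2·12 = 10.5; r = 9.5 − 10.5 = -1
x=14: ŷ = -13.5 + 2·14 = 14.5; r = 13.5 − 14.5 = -1
x=21: ŷ = -13.5 + 2·21 = 28.5; r = 30.5 − 28.5 = 2
x=23: ŷ = -13.5 + 2·23 = 32.5; r = 32 − 32.5 = -0.5
x=24: ŷ = -13.5 + 2·24 = 34.5; r = 33.5 − 34.5 = -1
x=29: ŷ = -13.5 + 2·29 = 44.5; r = 43 − 44.5 = -1.5
x=32: ŷ = -13.5 + 2·32 = 50.5; r = 52 − 50.5 = 1.5
SSE = 2.25 + 1 + 1 + 4 + 0.25 + 1 + 2.25 + 2.25 = 14
s = √(14/6) = 1.52753
r/s = -1 / 1.52753 = -0.655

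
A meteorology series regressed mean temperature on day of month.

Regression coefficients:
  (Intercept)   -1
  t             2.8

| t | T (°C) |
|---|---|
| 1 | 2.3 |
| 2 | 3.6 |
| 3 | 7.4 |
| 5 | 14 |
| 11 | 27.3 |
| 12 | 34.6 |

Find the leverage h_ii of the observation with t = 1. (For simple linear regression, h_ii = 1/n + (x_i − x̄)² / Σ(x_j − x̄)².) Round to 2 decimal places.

h = 0.36

t̄ = (1 + 2 + 3 + 5 + 11 + 12)/6 = 5.66667
Σ(t − t̄)² = 21.7778 + 13.4444 + 7.11111 + 0.444444 + 28.4444 + 40.1111 = 111.333
h = 1/6 + (-4.66667)²/111.333 = 0.166667 + 0.195609 = 0.36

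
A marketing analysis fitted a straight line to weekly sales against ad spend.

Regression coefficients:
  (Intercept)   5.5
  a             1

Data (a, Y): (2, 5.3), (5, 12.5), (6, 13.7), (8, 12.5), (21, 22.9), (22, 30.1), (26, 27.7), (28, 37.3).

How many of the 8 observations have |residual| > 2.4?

4

a=2: ŷ = 5.5 + 2 = 7.5; r = 5.3 − 7.5 = -2.2
a=5: ŷ = 5.5 + 5 = 10.5; r = 12.5 − 10.5 = 2
a=6: ŷ = 5.5 + 6 = 11.5; r = 13.7 − 11.5 = 2.2
a=8: ŷ = 5.5 + 8 = 13.5; r = 12.5 − 13.5 = -1
a=21: ŷ = 5.5 + 21 = 26.5; r = 22.9 − 26.5 = -3.6
a=22: ŷ = 5.5 + 22 = 27.5; r = 30.1 − 27.5 = 2.6
a=26: ŷ = 5.5 + 26 = 31.5; r = 27.7 − 31.5 = -3.8
a=28: ŷ = 5.5 + 28 = 33.5; r = 37.3 − 33.5 = 3.8
|r| > 2.4: a=21 (|r|=3.6), a=22 (|r|=2.6), a=26 (|r|=3.8), a=28 (|r|=3.8) → 4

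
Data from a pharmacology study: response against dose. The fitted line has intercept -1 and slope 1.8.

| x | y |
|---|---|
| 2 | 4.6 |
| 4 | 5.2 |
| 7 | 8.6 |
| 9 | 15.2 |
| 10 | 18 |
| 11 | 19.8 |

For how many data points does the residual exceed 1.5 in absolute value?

2

x=2: ŷ = -1 + 1.8·2 = 2.6; r = 4.6 − 2.6 = 2
x=4: ŷ = -1 + 1.8·4 = 6.2; r = 5.2 − 6.2 = -1
x=7: ŷ = -1 + 1.8·7 = 11.6; r = 8.6 − 11.6 = -3
x=9: ŷ = -1 + 1.8·9 = 15.2; r = 15.2 − 15.2 = 0
x=10: ŷ = -1 + 1.8·10 = 17; r = 18 − 17 = 1
x=11: ŷ = -1 + 1.8·11 = 18.8; r = 19.8 − 18.8 = 1
|r| > 1.5: x=2 (|r|=2), x=7 (|r|=3) → 2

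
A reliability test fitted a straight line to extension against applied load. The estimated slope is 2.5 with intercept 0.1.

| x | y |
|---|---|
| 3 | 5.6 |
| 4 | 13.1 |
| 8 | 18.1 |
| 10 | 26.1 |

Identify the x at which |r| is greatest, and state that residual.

x = 4, r = 3

x=3: ŷ = 0.1 + 2.5·3 = 7.6; r = 5.6 − 7.6 = -2
x=4: ŷ = 0.1 + 2.5·4 = 10.1; r = 13.1 − 10.1 = 3
x=8: ŷ = 0.1 + 2.5·8 = 20.1; r = 18.1 − 20.1 = -2
x=10: ŷ = 0.1 + 2.5·10 = 25.1; r = 26.1 − 25.1 = 1
Largest |r| is 3 at x = 4, residual 3.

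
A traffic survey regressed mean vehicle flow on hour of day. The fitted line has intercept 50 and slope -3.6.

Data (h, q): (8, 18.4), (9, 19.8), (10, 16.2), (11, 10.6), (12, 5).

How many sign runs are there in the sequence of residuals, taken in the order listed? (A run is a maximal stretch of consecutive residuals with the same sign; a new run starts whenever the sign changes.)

3 runs

h=8: ŷ = 50 − 3.6·8 = 21.2; r = 18.4 − 21.2 = -2.8
h=9: ŷ = 50 − 3.6·9 = 17.6; r = 19.8 − 17.6 = 2.2
h=10: ŷ = 50 − 3.6·10 = 14; r = 16.2 − 14 = 2.2
h=11: ŷ = 50 − 3.6·11 = 10.4; r = 10.6 − 10.4 = 0.2
h=12: ŷ = 50 − 3.6·12 = 6.8; r = 5 − 6.8 = -1.8
Signs: − + + + −
Runs: −×1, +×3, −×1 → 3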